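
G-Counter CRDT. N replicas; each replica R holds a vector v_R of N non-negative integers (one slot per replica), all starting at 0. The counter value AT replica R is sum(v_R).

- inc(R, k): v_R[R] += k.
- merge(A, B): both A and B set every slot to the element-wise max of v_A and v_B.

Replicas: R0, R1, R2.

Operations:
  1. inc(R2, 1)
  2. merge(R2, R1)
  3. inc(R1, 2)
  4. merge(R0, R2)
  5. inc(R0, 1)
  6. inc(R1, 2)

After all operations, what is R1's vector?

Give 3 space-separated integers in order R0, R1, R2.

Op 1: inc R2 by 1 -> R2=(0,0,1) value=1
Op 2: merge R2<->R1 -> R2=(0,0,1) R1=(0,0,1)
Op 3: inc R1 by 2 -> R1=(0,2,1) value=3
Op 4: merge R0<->R2 -> R0=(0,0,1) R2=(0,0,1)
Op 5: inc R0 by 1 -> R0=(1,0,1) value=2
Op 6: inc R1 by 2 -> R1=(0,4,1) value=5

Answer: 0 4 1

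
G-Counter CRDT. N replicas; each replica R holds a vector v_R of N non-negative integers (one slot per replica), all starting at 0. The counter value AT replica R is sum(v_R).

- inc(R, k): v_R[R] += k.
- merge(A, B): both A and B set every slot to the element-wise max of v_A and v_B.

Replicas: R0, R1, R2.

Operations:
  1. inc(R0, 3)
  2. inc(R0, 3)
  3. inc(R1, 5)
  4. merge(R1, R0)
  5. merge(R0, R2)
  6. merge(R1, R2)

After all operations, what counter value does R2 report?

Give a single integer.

Op 1: inc R0 by 3 -> R0=(3,0,0) value=3
Op 2: inc R0 by 3 -> R0=(6,0,0) value=6
Op 3: inc R1 by 5 -> R1=(0,5,0) value=5
Op 4: merge R1<->R0 -> R1=(6,5,0) R0=(6,5,0)
Op 5: merge R0<->R2 -> R0=(6,5,0) R2=(6,5,0)
Op 6: merge R1<->R2 -> R1=(6,5,0) R2=(6,5,0)

Answer: 11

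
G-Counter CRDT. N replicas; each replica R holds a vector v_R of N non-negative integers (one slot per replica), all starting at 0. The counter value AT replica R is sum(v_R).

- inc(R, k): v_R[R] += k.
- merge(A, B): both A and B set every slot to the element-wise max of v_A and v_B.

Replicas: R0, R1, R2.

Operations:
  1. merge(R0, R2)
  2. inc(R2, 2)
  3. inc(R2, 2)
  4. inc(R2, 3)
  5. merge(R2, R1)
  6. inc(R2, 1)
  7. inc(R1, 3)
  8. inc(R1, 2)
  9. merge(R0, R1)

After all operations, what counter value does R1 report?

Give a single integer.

Answer: 12

Derivation:
Op 1: merge R0<->R2 -> R0=(0,0,0) R2=(0,0,0)
Op 2: inc R2 by 2 -> R2=(0,0,2) value=2
Op 3: inc R2 by 2 -> R2=(0,0,4) value=4
Op 4: inc R2 by 3 -> R2=(0,0,7) value=7
Op 5: merge R2<->R1 -> R2=(0,0,7) R1=(0,0,7)
Op 6: inc R2 by 1 -> R2=(0,0,8) value=8
Op 7: inc R1 by 3 -> R1=(0,3,7) value=10
Op 8: inc R1 by 2 -> R1=(0,5,7) value=12
Op 9: merge R0<->R1 -> R0=(0,5,7) R1=(0,5,7)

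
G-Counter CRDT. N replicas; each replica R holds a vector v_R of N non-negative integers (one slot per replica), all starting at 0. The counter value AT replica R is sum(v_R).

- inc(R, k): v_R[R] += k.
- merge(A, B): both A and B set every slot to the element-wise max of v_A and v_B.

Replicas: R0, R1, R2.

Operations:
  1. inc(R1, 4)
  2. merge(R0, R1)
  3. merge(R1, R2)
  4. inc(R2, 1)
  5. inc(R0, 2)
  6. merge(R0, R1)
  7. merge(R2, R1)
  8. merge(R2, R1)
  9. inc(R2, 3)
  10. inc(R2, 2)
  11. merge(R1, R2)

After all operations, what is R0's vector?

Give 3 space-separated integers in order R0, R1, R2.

Op 1: inc R1 by 4 -> R1=(0,4,0) value=4
Op 2: merge R0<->R1 -> R0=(0,4,0) R1=(0,4,0)
Op 3: merge R1<->R2 -> R1=(0,4,0) R2=(0,4,0)
Op 4: inc R2 by 1 -> R2=(0,4,1) value=5
Op 5: inc R0 by 2 -> R0=(2,4,0) value=6
Op 6: merge R0<->R1 -> R0=(2,4,0) R1=(2,4,0)
Op 7: merge R2<->R1 -> R2=(2,4,1) R1=(2,4,1)
Op 8: merge R2<->R1 -> R2=(2,4,1) R1=(2,4,1)
Op 9: inc R2 by 3 -> R2=(2,4,4) value=10
Op 10: inc R2 by 2 -> R2=(2,4,6) value=12
Op 11: merge R1<->R2 -> R1=(2,4,6) R2=(2,4,6)

Answer: 2 4 0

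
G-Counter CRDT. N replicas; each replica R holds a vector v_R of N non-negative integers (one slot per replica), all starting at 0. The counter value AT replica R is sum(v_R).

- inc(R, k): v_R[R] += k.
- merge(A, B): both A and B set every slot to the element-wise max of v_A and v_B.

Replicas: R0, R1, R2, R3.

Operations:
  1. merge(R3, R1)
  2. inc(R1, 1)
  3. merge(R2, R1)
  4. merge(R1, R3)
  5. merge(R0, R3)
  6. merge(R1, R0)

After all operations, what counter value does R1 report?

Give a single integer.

Answer: 1

Derivation:
Op 1: merge R3<->R1 -> R3=(0,0,0,0) R1=(0,0,0,0)
Op 2: inc R1 by 1 -> R1=(0,1,0,0) value=1
Op 3: merge R2<->R1 -> R2=(0,1,0,0) R1=(0,1,0,0)
Op 4: merge R1<->R3 -> R1=(0,1,0,0) R3=(0,1,0,0)
Op 5: merge R0<->R3 -> R0=(0,1,0,0) R3=(0,1,0,0)
Op 6: merge R1<->R0 -> R1=(0,1,0,0) R0=(0,1,0,0)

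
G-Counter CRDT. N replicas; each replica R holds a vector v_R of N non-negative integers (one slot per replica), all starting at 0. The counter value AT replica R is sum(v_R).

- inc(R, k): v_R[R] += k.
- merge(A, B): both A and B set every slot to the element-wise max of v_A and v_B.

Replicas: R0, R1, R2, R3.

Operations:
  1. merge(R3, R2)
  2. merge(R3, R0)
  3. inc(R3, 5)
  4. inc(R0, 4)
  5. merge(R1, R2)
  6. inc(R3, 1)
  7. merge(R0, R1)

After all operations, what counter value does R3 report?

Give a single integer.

Answer: 6

Derivation:
Op 1: merge R3<->R2 -> R3=(0,0,0,0) R2=(0,0,0,0)
Op 2: merge R3<->R0 -> R3=(0,0,0,0) R0=(0,0,0,0)
Op 3: inc R3 by 5 -> R3=(0,0,0,5) value=5
Op 4: inc R0 by 4 -> R0=(4,0,0,0) value=4
Op 5: merge R1<->R2 -> R1=(0,0,0,0) R2=(0,0,0,0)
Op 6: inc R3 by 1 -> R3=(0,0,0,6) value=6
Op 7: merge R0<->R1 -> R0=(4,0,0,0) R1=(4,0,0,0)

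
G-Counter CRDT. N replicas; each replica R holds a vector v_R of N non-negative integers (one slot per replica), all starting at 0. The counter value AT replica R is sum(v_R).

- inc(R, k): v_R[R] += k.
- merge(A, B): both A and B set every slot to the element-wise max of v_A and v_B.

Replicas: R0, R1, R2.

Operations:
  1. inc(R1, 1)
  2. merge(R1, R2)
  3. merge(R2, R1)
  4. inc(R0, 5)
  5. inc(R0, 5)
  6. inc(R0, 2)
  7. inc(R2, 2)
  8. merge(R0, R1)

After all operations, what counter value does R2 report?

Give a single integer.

Answer: 3

Derivation:
Op 1: inc R1 by 1 -> R1=(0,1,0) value=1
Op 2: merge R1<->R2 -> R1=(0,1,0) R2=(0,1,0)
Op 3: merge R2<->R1 -> R2=(0,1,0) R1=(0,1,0)
Op 4: inc R0 by 5 -> R0=(5,0,0) value=5
Op 5: inc R0 by 5 -> R0=(10,0,0) value=10
Op 6: inc R0 by 2 -> R0=(12,0,0) value=12
Op 7: inc R2 by 2 -> R2=(0,1,2) value=3
Op 8: merge R0<->R1 -> R0=(12,1,0) R1=(12,1,0)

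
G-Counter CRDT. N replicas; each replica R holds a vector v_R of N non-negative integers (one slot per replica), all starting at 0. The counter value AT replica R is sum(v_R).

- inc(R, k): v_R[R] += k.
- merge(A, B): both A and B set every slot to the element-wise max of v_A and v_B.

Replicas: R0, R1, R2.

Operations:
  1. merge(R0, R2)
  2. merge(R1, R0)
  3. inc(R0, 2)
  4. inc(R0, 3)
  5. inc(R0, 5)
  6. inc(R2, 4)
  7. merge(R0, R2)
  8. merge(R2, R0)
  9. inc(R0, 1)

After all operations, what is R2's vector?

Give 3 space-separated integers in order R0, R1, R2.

Op 1: merge R0<->R2 -> R0=(0,0,0) R2=(0,0,0)
Op 2: merge R1<->R0 -> R1=(0,0,0) R0=(0,0,0)
Op 3: inc R0 by 2 -> R0=(2,0,0) value=2
Op 4: inc R0 by 3 -> R0=(5,0,0) value=5
Op 5: inc R0 by 5 -> R0=(10,0,0) value=10
Op 6: inc R2 by 4 -> R2=(0,0,4) value=4
Op 7: merge R0<->R2 -> R0=(10,0,4) R2=(10,0,4)
Op 8: merge R2<->R0 -> R2=(10,0,4) R0=(10,0,4)
Op 9: inc R0 by 1 -> R0=(11,0,4) value=15

Answer: 10 0 4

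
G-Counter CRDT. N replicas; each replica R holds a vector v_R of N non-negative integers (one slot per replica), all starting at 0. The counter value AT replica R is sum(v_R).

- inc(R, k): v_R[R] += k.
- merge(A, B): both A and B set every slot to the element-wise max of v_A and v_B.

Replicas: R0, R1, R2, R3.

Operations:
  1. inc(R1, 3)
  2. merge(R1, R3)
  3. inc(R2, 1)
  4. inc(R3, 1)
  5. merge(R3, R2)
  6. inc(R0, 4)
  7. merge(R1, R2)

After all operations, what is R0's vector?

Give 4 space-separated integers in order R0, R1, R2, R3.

Op 1: inc R1 by 3 -> R1=(0,3,0,0) value=3
Op 2: merge R1<->R3 -> R1=(0,3,0,0) R3=(0,3,0,0)
Op 3: inc R2 by 1 -> R2=(0,0,1,0) value=1
Op 4: inc R3 by 1 -> R3=(0,3,0,1) value=4
Op 5: merge R3<->R2 -> R3=(0,3,1,1) R2=(0,3,1,1)
Op 6: inc R0 by 4 -> R0=(4,0,0,0) value=4
Op 7: merge R1<->R2 -> R1=(0,3,1,1) R2=(0,3,1,1)

Answer: 4 0 0 0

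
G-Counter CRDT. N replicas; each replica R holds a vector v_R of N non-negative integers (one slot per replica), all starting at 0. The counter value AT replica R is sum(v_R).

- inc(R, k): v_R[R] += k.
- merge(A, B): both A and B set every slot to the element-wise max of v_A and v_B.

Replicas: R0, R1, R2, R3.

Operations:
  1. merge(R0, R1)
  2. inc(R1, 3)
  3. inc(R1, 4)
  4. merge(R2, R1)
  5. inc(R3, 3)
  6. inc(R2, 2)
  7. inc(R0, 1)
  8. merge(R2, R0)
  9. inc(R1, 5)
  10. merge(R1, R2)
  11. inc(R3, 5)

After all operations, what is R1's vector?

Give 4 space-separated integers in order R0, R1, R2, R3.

Op 1: merge R0<->R1 -> R0=(0,0,0,0) R1=(0,0,0,0)
Op 2: inc R1 by 3 -> R1=(0,3,0,0) value=3
Op 3: inc R1 by 4 -> R1=(0,7,0,0) value=7
Op 4: merge R2<->R1 -> R2=(0,7,0,0) R1=(0,7,0,0)
Op 5: inc R3 by 3 -> R3=(0,0,0,3) value=3
Op 6: inc R2 by 2 -> R2=(0,7,2,0) value=9
Op 7: inc R0 by 1 -> R0=(1,0,0,0) value=1
Op 8: merge R2<->R0 -> R2=(1,7,2,0) R0=(1,7,2,0)
Op 9: inc R1 by 5 -> R1=(0,12,0,0) value=12
Op 10: merge R1<->R2 -> R1=(1,12,2,0) R2=(1,12,2,0)
Op 11: inc R3 by 5 -> R3=(0,0,0,8) value=8

Answer: 1 12 2 0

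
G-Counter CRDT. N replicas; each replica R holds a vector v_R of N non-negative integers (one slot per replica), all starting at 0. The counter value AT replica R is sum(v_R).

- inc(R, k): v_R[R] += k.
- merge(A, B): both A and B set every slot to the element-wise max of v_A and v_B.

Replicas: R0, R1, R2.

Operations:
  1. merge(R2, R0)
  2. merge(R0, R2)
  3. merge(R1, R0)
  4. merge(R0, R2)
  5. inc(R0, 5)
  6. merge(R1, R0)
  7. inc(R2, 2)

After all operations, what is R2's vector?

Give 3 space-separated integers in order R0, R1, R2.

Answer: 0 0 2

Derivation:
Op 1: merge R2<->R0 -> R2=(0,0,0) R0=(0,0,0)
Op 2: merge R0<->R2 -> R0=(0,0,0) R2=(0,0,0)
Op 3: merge R1<->R0 -> R1=(0,0,0) R0=(0,0,0)
Op 4: merge R0<->R2 -> R0=(0,0,0) R2=(0,0,0)
Op 5: inc R0 by 5 -> R0=(5,0,0) value=5
Op 6: merge R1<->R0 -> R1=(5,0,0) R0=(5,0,0)
Op 7: inc R2 by 2 -> R2=(0,0,2) value=2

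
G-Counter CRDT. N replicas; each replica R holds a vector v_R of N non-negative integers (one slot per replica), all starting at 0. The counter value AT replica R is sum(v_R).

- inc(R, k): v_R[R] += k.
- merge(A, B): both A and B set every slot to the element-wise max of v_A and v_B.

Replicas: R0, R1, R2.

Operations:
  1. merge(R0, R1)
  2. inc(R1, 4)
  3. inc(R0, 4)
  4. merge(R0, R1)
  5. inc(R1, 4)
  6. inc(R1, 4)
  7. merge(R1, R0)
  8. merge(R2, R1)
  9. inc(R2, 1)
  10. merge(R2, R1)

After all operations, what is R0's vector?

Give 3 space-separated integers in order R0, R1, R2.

Answer: 4 12 0

Derivation:
Op 1: merge R0<->R1 -> R0=(0,0,0) R1=(0,0,0)
Op 2: inc R1 by 4 -> R1=(0,4,0) value=4
Op 3: inc R0 by 4 -> R0=(4,0,0) value=4
Op 4: merge R0<->R1 -> R0=(4,4,0) R1=(4,4,0)
Op 5: inc R1 by 4 -> R1=(4,8,0) value=12
Op 6: inc R1 by 4 -> R1=(4,12,0) value=16
Op 7: merge R1<->R0 -> R1=(4,12,0) R0=(4,12,0)
Op 8: merge R2<->R1 -> R2=(4,12,0) R1=(4,12,0)
Op 9: inc R2 by 1 -> R2=(4,12,1) value=17
Op 10: merge R2<->R1 -> R2=(4,12,1) R1=(4,12,1)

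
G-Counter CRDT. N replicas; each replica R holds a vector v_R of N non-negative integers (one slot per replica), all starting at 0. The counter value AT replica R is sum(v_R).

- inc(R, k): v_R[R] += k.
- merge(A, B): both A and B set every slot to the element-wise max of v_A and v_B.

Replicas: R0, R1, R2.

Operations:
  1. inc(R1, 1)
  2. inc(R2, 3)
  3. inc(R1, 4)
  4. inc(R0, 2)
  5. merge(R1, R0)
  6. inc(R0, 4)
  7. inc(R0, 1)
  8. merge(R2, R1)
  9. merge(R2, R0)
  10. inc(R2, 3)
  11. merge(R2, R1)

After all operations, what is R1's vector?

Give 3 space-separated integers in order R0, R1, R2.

Answer: 7 5 6

Derivation:
Op 1: inc R1 by 1 -> R1=(0,1,0) value=1
Op 2: inc R2 by 3 -> R2=(0,0,3) value=3
Op 3: inc R1 by 4 -> R1=(0,5,0) value=5
Op 4: inc R0 by 2 -> R0=(2,0,0) value=2
Op 5: merge R1<->R0 -> R1=(2,5,0) R0=(2,5,0)
Op 6: inc R0 by 4 -> R0=(6,5,0) value=11
Op 7: inc R0 by 1 -> R0=(7,5,0) value=12
Op 8: merge R2<->R1 -> R2=(2,5,3) R1=(2,5,3)
Op 9: merge R2<->R0 -> R2=(7,5,3) R0=(7,5,3)
Op 10: inc R2 by 3 -> R2=(7,5,6) value=18
Op 11: merge R2<->R1 -> R2=(7,5,6) R1=(7,5,6)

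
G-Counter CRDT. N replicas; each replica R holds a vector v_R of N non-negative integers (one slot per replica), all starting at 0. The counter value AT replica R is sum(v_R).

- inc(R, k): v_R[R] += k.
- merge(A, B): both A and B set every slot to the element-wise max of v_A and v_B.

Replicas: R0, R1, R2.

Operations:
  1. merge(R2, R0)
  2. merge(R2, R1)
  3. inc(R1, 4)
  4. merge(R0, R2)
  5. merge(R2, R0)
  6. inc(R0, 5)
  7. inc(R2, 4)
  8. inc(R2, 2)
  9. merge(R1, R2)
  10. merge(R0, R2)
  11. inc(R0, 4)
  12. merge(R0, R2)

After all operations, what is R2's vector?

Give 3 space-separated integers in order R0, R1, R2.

Op 1: merge R2<->R0 -> R2=(0,0,0) R0=(0,0,0)
Op 2: merge R2<->R1 -> R2=(0,0,0) R1=(0,0,0)
Op 3: inc R1 by 4 -> R1=(0,4,0) value=4
Op 4: merge R0<->R2 -> R0=(0,0,0) R2=(0,0,0)
Op 5: merge R2<->R0 -> R2=(0,0,0) R0=(0,0,0)
Op 6: inc R0 by 5 -> R0=(5,0,0) value=5
Op 7: inc R2 by 4 -> R2=(0,0,4) value=4
Op 8: inc R2 by 2 -> R2=(0,0,6) value=6
Op 9: merge R1<->R2 -> R1=(0,4,6) R2=(0,4,6)
Op 10: merge R0<->R2 -> R0=(5,4,6) R2=(5,4,6)
Op 11: inc R0 by 4 -> R0=(9,4,6) value=19
Op 12: merge R0<->R2 -> R0=(9,4,6) R2=(9,4,6)

Answer: 9 4 6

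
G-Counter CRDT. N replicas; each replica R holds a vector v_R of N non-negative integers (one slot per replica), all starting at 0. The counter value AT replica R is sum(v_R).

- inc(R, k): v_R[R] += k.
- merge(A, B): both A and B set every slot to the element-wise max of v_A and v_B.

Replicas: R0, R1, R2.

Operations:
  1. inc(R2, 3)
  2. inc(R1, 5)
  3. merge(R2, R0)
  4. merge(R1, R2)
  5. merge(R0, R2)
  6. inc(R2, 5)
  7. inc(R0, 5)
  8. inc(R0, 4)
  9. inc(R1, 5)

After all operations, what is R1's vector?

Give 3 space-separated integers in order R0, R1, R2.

Answer: 0 10 3

Derivation:
Op 1: inc R2 by 3 -> R2=(0,0,3) value=3
Op 2: inc R1 by 5 -> R1=(0,5,0) value=5
Op 3: merge R2<->R0 -> R2=(0,0,3) R0=(0,0,3)
Op 4: merge R1<->R2 -> R1=(0,5,3) R2=(0,5,3)
Op 5: merge R0<->R2 -> R0=(0,5,3) R2=(0,5,3)
Op 6: inc R2 by 5 -> R2=(0,5,8) value=13
Op 7: inc R0 by 5 -> R0=(5,5,3) value=13
Op 8: inc R0 by 4 -> R0=(9,5,3) value=17
Op 9: inc R1 by 5 -> R1=(0,10,3) value=13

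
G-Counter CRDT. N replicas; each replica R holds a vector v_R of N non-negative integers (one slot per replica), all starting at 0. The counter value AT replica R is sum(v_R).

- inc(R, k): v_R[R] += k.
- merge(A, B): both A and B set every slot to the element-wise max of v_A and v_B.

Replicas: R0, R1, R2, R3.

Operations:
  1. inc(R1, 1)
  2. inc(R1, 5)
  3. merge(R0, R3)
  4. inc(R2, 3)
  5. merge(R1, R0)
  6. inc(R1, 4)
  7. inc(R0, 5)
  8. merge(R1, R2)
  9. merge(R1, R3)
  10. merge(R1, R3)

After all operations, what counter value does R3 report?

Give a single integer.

Answer: 13

Derivation:
Op 1: inc R1 by 1 -> R1=(0,1,0,0) value=1
Op 2: inc R1 by 5 -> R1=(0,6,0,0) value=6
Op 3: merge R0<->R3 -> R0=(0,0,0,0) R3=(0,0,0,0)
Op 4: inc R2 by 3 -> R2=(0,0,3,0) value=3
Op 5: merge R1<->R0 -> R1=(0,6,0,0) R0=(0,6,0,0)
Op 6: inc R1 by 4 -> R1=(0,10,0,0) value=10
Op 7: inc R0 by 5 -> R0=(5,6,0,0) value=11
Op 8: merge R1<->R2 -> R1=(0,10,3,0) R2=(0,10,3,0)
Op 9: merge R1<->R3 -> R1=(0,10,3,0) R3=(0,10,3,0)
Op 10: merge R1<->R3 -> R1=(0,10,3,0) R3=(0,10,3,0)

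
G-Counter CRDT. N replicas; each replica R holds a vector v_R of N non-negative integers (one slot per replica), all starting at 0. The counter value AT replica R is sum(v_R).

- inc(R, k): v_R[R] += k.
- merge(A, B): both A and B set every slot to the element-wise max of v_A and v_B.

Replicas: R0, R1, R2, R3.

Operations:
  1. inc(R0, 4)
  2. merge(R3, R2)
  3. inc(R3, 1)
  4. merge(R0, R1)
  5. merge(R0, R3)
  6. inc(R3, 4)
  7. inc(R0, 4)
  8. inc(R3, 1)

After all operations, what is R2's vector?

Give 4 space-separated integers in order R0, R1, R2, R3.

Op 1: inc R0 by 4 -> R0=(4,0,0,0) value=4
Op 2: merge R3<->R2 -> R3=(0,0,0,0) R2=(0,0,0,0)
Op 3: inc R3 by 1 -> R3=(0,0,0,1) value=1
Op 4: merge R0<->R1 -> R0=(4,0,0,0) R1=(4,0,0,0)
Op 5: merge R0<->R3 -> R0=(4,0,0,1) R3=(4,0,0,1)
Op 6: inc R3 by 4 -> R3=(4,0,0,5) value=9
Op 7: inc R0 by 4 -> R0=(8,0,0,1) value=9
Op 8: inc R3 by 1 -> R3=(4,0,0,6) value=10

Answer: 0 0 0 0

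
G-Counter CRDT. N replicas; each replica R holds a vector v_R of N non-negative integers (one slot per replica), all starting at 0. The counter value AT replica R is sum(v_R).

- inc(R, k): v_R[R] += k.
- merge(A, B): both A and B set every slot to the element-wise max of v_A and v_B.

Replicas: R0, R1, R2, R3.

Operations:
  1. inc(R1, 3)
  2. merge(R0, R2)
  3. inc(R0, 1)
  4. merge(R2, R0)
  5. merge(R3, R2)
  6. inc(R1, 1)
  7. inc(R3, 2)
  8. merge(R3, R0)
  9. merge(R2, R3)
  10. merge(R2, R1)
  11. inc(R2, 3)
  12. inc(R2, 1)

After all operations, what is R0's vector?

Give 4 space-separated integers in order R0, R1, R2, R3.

Answer: 1 0 0 2

Derivation:
Op 1: inc R1 by 3 -> R1=(0,3,0,0) value=3
Op 2: merge R0<->R2 -> R0=(0,0,0,0) R2=(0,0,0,0)
Op 3: inc R0 by 1 -> R0=(1,0,0,0) value=1
Op 4: merge R2<->R0 -> R2=(1,0,0,0) R0=(1,0,0,0)
Op 5: merge R3<->R2 -> R3=(1,0,0,0) R2=(1,0,0,0)
Op 6: inc R1 by 1 -> R1=(0,4,0,0) value=4
Op 7: inc R3 by 2 -> R3=(1,0,0,2) value=3
Op 8: merge R3<->R0 -> R3=(1,0,0,2) R0=(1,0,0,2)
Op 9: merge R2<->R3 -> R2=(1,0,0,2) R3=(1,0,0,2)
Op 10: merge R2<->R1 -> R2=(1,4,0,2) R1=(1,4,0,2)
Op 11: inc R2 by 3 -> R2=(1,4,3,2) value=10
Op 12: inc R2 by 1 -> R2=(1,4,4,2) value=11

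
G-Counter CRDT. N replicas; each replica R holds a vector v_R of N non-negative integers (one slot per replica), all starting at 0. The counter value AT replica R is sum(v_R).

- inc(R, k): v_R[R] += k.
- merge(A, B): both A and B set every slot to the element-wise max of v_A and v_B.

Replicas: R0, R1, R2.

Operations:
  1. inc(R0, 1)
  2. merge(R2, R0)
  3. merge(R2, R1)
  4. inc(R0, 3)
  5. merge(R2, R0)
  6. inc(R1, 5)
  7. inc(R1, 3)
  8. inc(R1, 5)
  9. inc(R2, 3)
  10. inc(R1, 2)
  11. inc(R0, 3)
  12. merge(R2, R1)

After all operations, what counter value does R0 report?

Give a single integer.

Op 1: inc R0 by 1 -> R0=(1,0,0) value=1
Op 2: merge R2<->R0 -> R2=(1,0,0) R0=(1,0,0)
Op 3: merge R2<->R1 -> R2=(1,0,0) R1=(1,0,0)
Op 4: inc R0 by 3 -> R0=(4,0,0) value=4
Op 5: merge R2<->R0 -> R2=(4,0,0) R0=(4,0,0)
Op 6: inc R1 by 5 -> R1=(1,5,0) value=6
Op 7: inc R1 by 3 -> R1=(1,8,0) value=9
Op 8: inc R1 by 5 -> R1=(1,13,0) value=14
Op 9: inc R2 by 3 -> R2=(4,0,3) value=7
Op 10: inc R1 by 2 -> R1=(1,15,0) value=16
Op 11: inc R0 by 3 -> R0=(7,0,0) value=7
Op 12: merge R2<->R1 -> R2=(4,15,3) R1=(4,15,3)

Answer: 7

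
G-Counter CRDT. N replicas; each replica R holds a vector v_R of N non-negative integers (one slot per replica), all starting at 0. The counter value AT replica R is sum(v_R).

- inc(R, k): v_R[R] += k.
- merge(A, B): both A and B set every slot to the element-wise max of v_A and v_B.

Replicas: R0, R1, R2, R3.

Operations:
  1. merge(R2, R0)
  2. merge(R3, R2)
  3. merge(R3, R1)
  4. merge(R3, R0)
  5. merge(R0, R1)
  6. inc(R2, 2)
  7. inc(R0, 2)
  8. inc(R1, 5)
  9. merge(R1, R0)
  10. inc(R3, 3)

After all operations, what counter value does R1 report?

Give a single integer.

Answer: 7

Derivation:
Op 1: merge R2<->R0 -> R2=(0,0,0,0) R0=(0,0,0,0)
Op 2: merge R3<->R2 -> R3=(0,0,0,0) R2=(0,0,0,0)
Op 3: merge R3<->R1 -> R3=(0,0,0,0) R1=(0,0,0,0)
Op 4: merge R3<->R0 -> R3=(0,0,0,0) R0=(0,0,0,0)
Op 5: merge R0<->R1 -> R0=(0,0,0,0) R1=(0,0,0,0)
Op 6: inc R2 by 2 -> R2=(0,0,2,0) value=2
Op 7: inc R0 by 2 -> R0=(2,0,0,0) value=2
Op 8: inc R1 by 5 -> R1=(0,5,0,0) value=5
Op 9: merge R1<->R0 -> R1=(2,5,0,0) R0=(2,5,0,0)
Op 10: inc R3 by 3 -> R3=(0,0,0,3) value=3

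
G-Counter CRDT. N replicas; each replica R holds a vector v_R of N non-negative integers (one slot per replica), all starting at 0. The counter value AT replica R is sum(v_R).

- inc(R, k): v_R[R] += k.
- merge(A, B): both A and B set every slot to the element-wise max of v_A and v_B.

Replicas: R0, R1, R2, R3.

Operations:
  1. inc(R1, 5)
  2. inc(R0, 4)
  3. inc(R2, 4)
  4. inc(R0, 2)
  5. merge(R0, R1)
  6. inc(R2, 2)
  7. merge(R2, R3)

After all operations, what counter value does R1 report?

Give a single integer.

Answer: 11

Derivation:
Op 1: inc R1 by 5 -> R1=(0,5,0,0) value=5
Op 2: inc R0 by 4 -> R0=(4,0,0,0) value=4
Op 3: inc R2 by 4 -> R2=(0,0,4,0) value=4
Op 4: inc R0 by 2 -> R0=(6,0,0,0) value=6
Op 5: merge R0<->R1 -> R0=(6,5,0,0) R1=(6,5,0,0)
Op 6: inc R2 by 2 -> R2=(0,0,6,0) value=6
Op 7: merge R2<->R3 -> R2=(0,0,6,0) R3=(0,0,6,0)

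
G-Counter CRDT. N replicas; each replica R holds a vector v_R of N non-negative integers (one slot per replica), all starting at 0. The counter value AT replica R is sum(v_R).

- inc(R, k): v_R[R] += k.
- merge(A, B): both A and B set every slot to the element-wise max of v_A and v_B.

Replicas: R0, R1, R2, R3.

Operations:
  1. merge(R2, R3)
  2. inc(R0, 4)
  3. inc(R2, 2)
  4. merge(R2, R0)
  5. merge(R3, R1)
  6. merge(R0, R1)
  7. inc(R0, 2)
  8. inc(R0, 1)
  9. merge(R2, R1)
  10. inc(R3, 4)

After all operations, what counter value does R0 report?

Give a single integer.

Answer: 9

Derivation:
Op 1: merge R2<->R3 -> R2=(0,0,0,0) R3=(0,0,0,0)
Op 2: inc R0 by 4 -> R0=(4,0,0,0) value=4
Op 3: inc R2 by 2 -> R2=(0,0,2,0) value=2
Op 4: merge R2<->R0 -> R2=(4,0,2,0) R0=(4,0,2,0)
Op 5: merge R3<->R1 -> R3=(0,0,0,0) R1=(0,0,0,0)
Op 6: merge R0<->R1 -> R0=(4,0,2,0) R1=(4,0,2,0)
Op 7: inc R0 by 2 -> R0=(6,0,2,0) value=8
Op 8: inc R0 by 1 -> R0=(7,0,2,0) value=9
Op 9: merge R2<->R1 -> R2=(4,0,2,0) R1=(4,0,2,0)
Op 10: inc R3 by 4 -> R3=(0,0,0,4) value=4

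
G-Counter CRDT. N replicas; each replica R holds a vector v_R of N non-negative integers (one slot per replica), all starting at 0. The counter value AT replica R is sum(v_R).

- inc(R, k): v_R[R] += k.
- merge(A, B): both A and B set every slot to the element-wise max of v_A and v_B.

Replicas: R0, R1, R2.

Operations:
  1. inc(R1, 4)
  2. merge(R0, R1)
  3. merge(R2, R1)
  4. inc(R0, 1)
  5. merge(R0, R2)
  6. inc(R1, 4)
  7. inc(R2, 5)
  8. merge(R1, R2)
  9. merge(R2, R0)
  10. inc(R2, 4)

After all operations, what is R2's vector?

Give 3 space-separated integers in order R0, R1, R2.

Op 1: inc R1 by 4 -> R1=(0,4,0) value=4
Op 2: merge R0<->R1 -> R0=(0,4,0) R1=(0,4,0)
Op 3: merge R2<->R1 -> R2=(0,4,0) R1=(0,4,0)
Op 4: inc R0 by 1 -> R0=(1,4,0) value=5
Op 5: merge R0<->R2 -> R0=(1,4,0) R2=(1,4,0)
Op 6: inc R1 by 4 -> R1=(0,8,0) value=8
Op 7: inc R2 by 5 -> R2=(1,4,5) value=10
Op 8: merge R1<->R2 -> R1=(1,8,5) R2=(1,8,5)
Op 9: merge R2<->R0 -> R2=(1,8,5) R0=(1,8,5)
Op 10: inc R2 by 4 -> R2=(1,8,9) value=18

Answer: 1 8 9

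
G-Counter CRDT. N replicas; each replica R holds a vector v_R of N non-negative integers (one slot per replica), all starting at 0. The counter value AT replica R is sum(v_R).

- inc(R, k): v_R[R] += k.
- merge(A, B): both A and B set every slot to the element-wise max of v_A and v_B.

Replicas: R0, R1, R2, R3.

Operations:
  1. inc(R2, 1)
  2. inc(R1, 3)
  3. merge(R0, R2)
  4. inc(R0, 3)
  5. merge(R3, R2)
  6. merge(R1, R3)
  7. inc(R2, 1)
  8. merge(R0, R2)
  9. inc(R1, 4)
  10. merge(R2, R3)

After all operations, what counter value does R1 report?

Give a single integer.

Op 1: inc R2 by 1 -> R2=(0,0,1,0) value=1
Op 2: inc R1 by 3 -> R1=(0,3,0,0) value=3
Op 3: merge R0<->R2 -> R0=(0,0,1,0) R2=(0,0,1,0)
Op 4: inc R0 by 3 -> R0=(3,0,1,0) value=4
Op 5: merge R3<->R2 -> R3=(0,0,1,0) R2=(0,0,1,0)
Op 6: merge R1<->R3 -> R1=(0,3,1,0) R3=(0,3,1,0)
Op 7: inc R2 by 1 -> R2=(0,0,2,0) value=2
Op 8: merge R0<->R2 -> R0=(3,0,2,0) R2=(3,0,2,0)
Op 9: inc R1 by 4 -> R1=(0,7,1,0) value=8
Op 10: merge R2<->R3 -> R2=(3,3,2,0) R3=(3,3,2,0)

Answer: 8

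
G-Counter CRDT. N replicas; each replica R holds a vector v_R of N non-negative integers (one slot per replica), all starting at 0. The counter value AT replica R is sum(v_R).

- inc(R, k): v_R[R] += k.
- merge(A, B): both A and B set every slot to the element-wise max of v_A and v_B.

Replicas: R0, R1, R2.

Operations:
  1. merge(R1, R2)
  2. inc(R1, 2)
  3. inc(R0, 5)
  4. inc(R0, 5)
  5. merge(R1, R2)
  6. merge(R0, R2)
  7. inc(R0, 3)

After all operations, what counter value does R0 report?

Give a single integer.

Answer: 15

Derivation:
Op 1: merge R1<->R2 -> R1=(0,0,0) R2=(0,0,0)
Op 2: inc R1 by 2 -> R1=(0,2,0) value=2
Op 3: inc R0 by 5 -> R0=(5,0,0) value=5
Op 4: inc R0 by 5 -> R0=(10,0,0) value=10
Op 5: merge R1<->R2 -> R1=(0,2,0) R2=(0,2,0)
Op 6: merge R0<->R2 -> R0=(10,2,0) R2=(10,2,0)
Op 7: inc R0 by 3 -> R0=(13,2,0) value=15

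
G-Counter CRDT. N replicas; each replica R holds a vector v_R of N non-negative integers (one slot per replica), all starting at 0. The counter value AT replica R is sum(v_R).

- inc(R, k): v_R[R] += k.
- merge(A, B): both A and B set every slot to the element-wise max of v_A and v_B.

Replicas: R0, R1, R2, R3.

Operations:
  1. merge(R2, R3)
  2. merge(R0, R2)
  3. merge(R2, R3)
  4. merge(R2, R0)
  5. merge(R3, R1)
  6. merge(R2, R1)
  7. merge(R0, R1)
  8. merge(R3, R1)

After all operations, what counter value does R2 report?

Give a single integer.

Answer: 0

Derivation:
Op 1: merge R2<->R3 -> R2=(0,0,0,0) R3=(0,0,0,0)
Op 2: merge R0<->R2 -> R0=(0,0,0,0) R2=(0,0,0,0)
Op 3: merge R2<->R3 -> R2=(0,0,0,0) R3=(0,0,0,0)
Op 4: merge R2<->R0 -> R2=(0,0,0,0) R0=(0,0,0,0)
Op 5: merge R3<->R1 -> R3=(0,0,0,0) R1=(0,0,0,0)
Op 6: merge R2<->R1 -> R2=(0,0,0,0) R1=(0,0,0,0)
Op 7: merge R0<->R1 -> R0=(0,0,0,0) R1=(0,0,0,0)
Op 8: merge R3<->R1 -> R3=(0,0,0,0) R1=(0,0,0,0)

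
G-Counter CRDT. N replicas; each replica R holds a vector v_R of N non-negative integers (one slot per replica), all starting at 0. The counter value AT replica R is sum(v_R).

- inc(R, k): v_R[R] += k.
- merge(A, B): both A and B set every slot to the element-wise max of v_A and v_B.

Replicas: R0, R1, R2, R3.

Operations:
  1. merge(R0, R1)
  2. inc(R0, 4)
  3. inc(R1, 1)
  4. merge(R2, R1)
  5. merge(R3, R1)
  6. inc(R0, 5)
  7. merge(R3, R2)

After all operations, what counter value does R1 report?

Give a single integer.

Op 1: merge R0<->R1 -> R0=(0,0,0,0) R1=(0,0,0,0)
Op 2: inc R0 by 4 -> R0=(4,0,0,0) value=4
Op 3: inc R1 by 1 -> R1=(0,1,0,0) value=1
Op 4: merge R2<->R1 -> R2=(0,1,0,0) R1=(0,1,0,0)
Op 5: merge R3<->R1 -> R3=(0,1,0,0) R1=(0,1,0,0)
Op 6: inc R0 by 5 -> R0=(9,0,0,0) value=9
Op 7: merge R3<->R2 -> R3=(0,1,0,0) R2=(0,1,0,0)

Answer: 1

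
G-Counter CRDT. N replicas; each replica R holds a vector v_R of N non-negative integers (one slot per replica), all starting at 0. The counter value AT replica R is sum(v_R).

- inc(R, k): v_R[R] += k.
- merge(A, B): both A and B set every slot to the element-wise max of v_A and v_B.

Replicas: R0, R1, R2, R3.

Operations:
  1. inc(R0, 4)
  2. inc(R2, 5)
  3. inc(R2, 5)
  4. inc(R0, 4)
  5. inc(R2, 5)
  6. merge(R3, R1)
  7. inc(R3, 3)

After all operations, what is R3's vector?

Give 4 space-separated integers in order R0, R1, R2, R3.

Op 1: inc R0 by 4 -> R0=(4,0,0,0) value=4
Op 2: inc R2 by 5 -> R2=(0,0,5,0) value=5
Op 3: inc R2 by 5 -> R2=(0,0,10,0) value=10
Op 4: inc R0 by 4 -> R0=(8,0,0,0) value=8
Op 5: inc R2 by 5 -> R2=(0,0,15,0) value=15
Op 6: merge R3<->R1 -> R3=(0,0,0,0) R1=(0,0,0,0)
Op 7: inc R3 by 3 -> R3=(0,0,0,3) value=3

Answer: 0 0 0 3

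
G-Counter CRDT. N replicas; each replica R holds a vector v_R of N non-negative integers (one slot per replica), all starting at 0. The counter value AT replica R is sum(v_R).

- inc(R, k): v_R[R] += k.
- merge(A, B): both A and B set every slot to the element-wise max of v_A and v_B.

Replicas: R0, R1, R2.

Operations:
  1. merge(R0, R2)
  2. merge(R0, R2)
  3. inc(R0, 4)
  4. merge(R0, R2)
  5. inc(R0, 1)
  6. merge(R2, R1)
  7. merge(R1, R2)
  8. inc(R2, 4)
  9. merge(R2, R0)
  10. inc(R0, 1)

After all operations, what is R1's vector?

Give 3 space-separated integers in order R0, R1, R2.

Answer: 4 0 0

Derivation:
Op 1: merge R0<->R2 -> R0=(0,0,0) R2=(0,0,0)
Op 2: merge R0<->R2 -> R0=(0,0,0) R2=(0,0,0)
Op 3: inc R0 by 4 -> R0=(4,0,0) value=4
Op 4: merge R0<->R2 -> R0=(4,0,0) R2=(4,0,0)
Op 5: inc R0 by 1 -> R0=(5,0,0) value=5
Op 6: merge R2<->R1 -> R2=(4,0,0) R1=(4,0,0)
Op 7: merge R1<->R2 -> R1=(4,0,0) R2=(4,0,0)
Op 8: inc R2 by 4 -> R2=(4,0,4) value=8
Op 9: merge R2<->R0 -> R2=(5,0,4) R0=(5,0,4)
Op 10: inc R0 by 1 -> R0=(6,0,4) value=10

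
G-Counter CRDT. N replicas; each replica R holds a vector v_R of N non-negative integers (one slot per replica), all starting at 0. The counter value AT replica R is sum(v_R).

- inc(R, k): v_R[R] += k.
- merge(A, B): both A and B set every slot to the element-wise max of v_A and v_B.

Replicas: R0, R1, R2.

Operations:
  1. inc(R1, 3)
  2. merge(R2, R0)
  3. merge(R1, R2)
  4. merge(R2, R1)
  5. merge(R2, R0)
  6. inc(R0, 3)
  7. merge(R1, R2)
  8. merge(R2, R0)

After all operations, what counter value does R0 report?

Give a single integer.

Answer: 6

Derivation:
Op 1: inc R1 by 3 -> R1=(0,3,0) value=3
Op 2: merge R2<->R0 -> R2=(0,0,0) R0=(0,0,0)
Op 3: merge R1<->R2 -> R1=(0,3,0) R2=(0,3,0)
Op 4: merge R2<->R1 -> R2=(0,3,0) R1=(0,3,0)
Op 5: merge R2<->R0 -> R2=(0,3,0) R0=(0,3,0)
Op 6: inc R0 by 3 -> R0=(3,3,0) value=6
Op 7: merge R1<->R2 -> R1=(0,3,0) R2=(0,3,0)
Op 8: merge R2<->R0 -> R2=(3,3,0) R0=(3,3,0)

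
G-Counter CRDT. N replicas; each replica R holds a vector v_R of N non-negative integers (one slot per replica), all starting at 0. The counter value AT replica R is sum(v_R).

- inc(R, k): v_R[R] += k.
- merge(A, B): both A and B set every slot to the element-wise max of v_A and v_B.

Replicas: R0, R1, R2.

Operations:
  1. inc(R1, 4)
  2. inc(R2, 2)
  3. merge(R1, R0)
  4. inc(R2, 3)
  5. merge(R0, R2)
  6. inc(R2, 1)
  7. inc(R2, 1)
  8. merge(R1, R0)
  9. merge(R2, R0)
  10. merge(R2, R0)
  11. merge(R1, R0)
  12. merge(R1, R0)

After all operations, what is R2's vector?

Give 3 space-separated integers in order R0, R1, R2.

Answer: 0 4 7

Derivation:
Op 1: inc R1 by 4 -> R1=(0,4,0) value=4
Op 2: inc R2 by 2 -> R2=(0,0,2) value=2
Op 3: merge R1<->R0 -> R1=(0,4,0) R0=(0,4,0)
Op 4: inc R2 by 3 -> R2=(0,0,5) value=5
Op 5: merge R0<->R2 -> R0=(0,4,5) R2=(0,4,5)
Op 6: inc R2 by 1 -> R2=(0,4,6) value=10
Op 7: inc R2 by 1 -> R2=(0,4,7) value=11
Op 8: merge R1<->R0 -> R1=(0,4,5) R0=(0,4,5)
Op 9: merge R2<->R0 -> R2=(0,4,7) R0=(0,4,7)
Op 10: merge R2<->R0 -> R2=(0,4,7) R0=(0,4,7)
Op 11: merge R1<->R0 -> R1=(0,4,7) R0=(0,4,7)
Op 12: merge R1<->R0 -> R1=(0,4,7) R0=(0,4,7)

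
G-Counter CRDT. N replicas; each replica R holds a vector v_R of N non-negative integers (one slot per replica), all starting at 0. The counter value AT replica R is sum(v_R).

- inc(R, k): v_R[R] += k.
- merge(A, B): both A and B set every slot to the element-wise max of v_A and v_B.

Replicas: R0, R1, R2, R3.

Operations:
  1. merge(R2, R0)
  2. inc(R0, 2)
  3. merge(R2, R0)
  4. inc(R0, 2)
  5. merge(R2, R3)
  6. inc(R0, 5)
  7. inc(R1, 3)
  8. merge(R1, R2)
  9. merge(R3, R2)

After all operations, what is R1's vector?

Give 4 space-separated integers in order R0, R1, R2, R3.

Op 1: merge R2<->R0 -> R2=(0,0,0,0) R0=(0,0,0,0)
Op 2: inc R0 by 2 -> R0=(2,0,0,0) value=2
Op 3: merge R2<->R0 -> R2=(2,0,0,0) R0=(2,0,0,0)
Op 4: inc R0 by 2 -> R0=(4,0,0,0) value=4
Op 5: merge R2<->R3 -> R2=(2,0,0,0) R3=(2,0,0,0)
Op 6: inc R0 by 5 -> R0=(9,0,0,0) value=9
Op 7: inc R1 by 3 -> R1=(0,3,0,0) value=3
Op 8: merge R1<->R2 -> R1=(2,3,0,0) R2=(2,3,0,0)
Op 9: merge R3<->R2 -> R3=(2,3,0,0) R2=(2,3,0,0)

Answer: 2 3 0 0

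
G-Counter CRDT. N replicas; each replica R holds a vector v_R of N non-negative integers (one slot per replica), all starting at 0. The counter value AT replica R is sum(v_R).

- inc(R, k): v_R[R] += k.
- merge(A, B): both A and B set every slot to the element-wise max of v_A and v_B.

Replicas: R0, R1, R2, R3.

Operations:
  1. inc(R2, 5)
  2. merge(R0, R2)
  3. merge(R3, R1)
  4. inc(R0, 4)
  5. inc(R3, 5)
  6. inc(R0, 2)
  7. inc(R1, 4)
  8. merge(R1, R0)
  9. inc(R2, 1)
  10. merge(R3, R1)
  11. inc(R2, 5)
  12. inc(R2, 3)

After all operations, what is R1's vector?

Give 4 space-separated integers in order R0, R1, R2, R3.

Answer: 6 4 5 5

Derivation:
Op 1: inc R2 by 5 -> R2=(0,0,5,0) value=5
Op 2: merge R0<->R2 -> R0=(0,0,5,0) R2=(0,0,5,0)
Op 3: merge R3<->R1 -> R3=(0,0,0,0) R1=(0,0,0,0)
Op 4: inc R0 by 4 -> R0=(4,0,5,0) value=9
Op 5: inc R3 by 5 -> R3=(0,0,0,5) value=5
Op 6: inc R0 by 2 -> R0=(6,0,5,0) value=11
Op 7: inc R1 by 4 -> R1=(0,4,0,0) value=4
Op 8: merge R1<->R0 -> R1=(6,4,5,0) R0=(6,4,5,0)
Op 9: inc R2 by 1 -> R2=(0,0,6,0) value=6
Op 10: merge R3<->R1 -> R3=(6,4,5,5) R1=(6,4,5,5)
Op 11: inc R2 by 5 -> R2=(0,0,11,0) value=11
Op 12: inc R2 by 3 -> R2=(0,0,14,0) value=14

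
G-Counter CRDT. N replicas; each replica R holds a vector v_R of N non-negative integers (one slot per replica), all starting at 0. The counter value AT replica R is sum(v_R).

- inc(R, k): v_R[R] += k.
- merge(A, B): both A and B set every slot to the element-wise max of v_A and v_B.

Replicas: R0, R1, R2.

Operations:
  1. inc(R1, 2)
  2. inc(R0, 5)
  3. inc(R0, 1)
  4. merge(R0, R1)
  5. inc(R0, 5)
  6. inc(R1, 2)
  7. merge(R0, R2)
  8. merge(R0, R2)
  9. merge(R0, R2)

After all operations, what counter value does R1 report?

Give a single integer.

Answer: 10

Derivation:
Op 1: inc R1 by 2 -> R1=(0,2,0) value=2
Op 2: inc R0 by 5 -> R0=(5,0,0) value=5
Op 3: inc R0 by 1 -> R0=(6,0,0) value=6
Op 4: merge R0<->R1 -> R0=(6,2,0) R1=(6,2,0)
Op 5: inc R0 by 5 -> R0=(11,2,0) value=13
Op 6: inc R1 by 2 -> R1=(6,4,0) value=10
Op 7: merge R0<->R2 -> R0=(11,2,0) R2=(11,2,0)
Op 8: merge R0<->R2 -> R0=(11,2,0) R2=(11,2,0)
Op 9: merge R0<->R2 -> R0=(11,2,0) R2=(11,2,0)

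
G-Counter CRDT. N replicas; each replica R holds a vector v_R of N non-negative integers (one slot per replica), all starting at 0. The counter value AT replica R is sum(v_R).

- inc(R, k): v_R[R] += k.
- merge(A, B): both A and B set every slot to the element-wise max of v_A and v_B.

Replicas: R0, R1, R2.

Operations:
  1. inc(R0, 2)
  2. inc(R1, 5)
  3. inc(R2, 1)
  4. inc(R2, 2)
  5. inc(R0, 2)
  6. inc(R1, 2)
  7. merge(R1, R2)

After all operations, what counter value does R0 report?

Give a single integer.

Op 1: inc R0 by 2 -> R0=(2,0,0) value=2
Op 2: inc R1 by 5 -> R1=(0,5,0) value=5
Op 3: inc R2 by 1 -> R2=(0,0,1) value=1
Op 4: inc R2 by 2 -> R2=(0,0,3) value=3
Op 5: inc R0 by 2 -> R0=(4,0,0) value=4
Op 6: inc R1 by 2 -> R1=(0,7,0) value=7
Op 7: merge R1<->R2 -> R1=(0,7,3) R2=(0,7,3)

Answer: 4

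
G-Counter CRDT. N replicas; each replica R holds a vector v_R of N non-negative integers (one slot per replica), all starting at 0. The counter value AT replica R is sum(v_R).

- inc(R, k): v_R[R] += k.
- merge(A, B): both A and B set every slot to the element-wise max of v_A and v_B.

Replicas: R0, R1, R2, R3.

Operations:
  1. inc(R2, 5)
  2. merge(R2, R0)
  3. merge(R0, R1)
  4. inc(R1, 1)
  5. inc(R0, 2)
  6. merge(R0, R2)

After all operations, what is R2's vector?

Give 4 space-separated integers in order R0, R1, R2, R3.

Answer: 2 0 5 0

Derivation:
Op 1: inc R2 by 5 -> R2=(0,0,5,0) value=5
Op 2: merge R2<->R0 -> R2=(0,0,5,0) R0=(0,0,5,0)
Op 3: merge R0<->R1 -> R0=(0,0,5,0) R1=(0,0,5,0)
Op 4: inc R1 by 1 -> R1=(0,1,5,0) value=6
Op 5: inc R0 by 2 -> R0=(2,0,5,0) value=7
Op 6: merge R0<->R2 -> R0=(2,0,5,0) R2=(2,0,5,0)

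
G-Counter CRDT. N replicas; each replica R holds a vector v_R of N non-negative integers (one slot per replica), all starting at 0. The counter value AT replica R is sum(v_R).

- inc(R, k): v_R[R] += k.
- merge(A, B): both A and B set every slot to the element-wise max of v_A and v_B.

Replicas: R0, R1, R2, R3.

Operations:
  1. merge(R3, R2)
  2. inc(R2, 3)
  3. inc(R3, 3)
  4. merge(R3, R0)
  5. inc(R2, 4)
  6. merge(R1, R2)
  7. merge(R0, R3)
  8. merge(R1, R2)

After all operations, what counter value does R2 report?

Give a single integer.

Answer: 7

Derivation:
Op 1: merge R3<->R2 -> R3=(0,0,0,0) R2=(0,0,0,0)
Op 2: inc R2 by 3 -> R2=(0,0,3,0) value=3
Op 3: inc R3 by 3 -> R3=(0,0,0,3) value=3
Op 4: merge R3<->R0 -> R3=(0,0,0,3) R0=(0,0,0,3)
Op 5: inc R2 by 4 -> R2=(0,0,7,0) value=7
Op 6: merge R1<->R2 -> R1=(0,0,7,0) R2=(0,0,7,0)
Op 7: merge R0<->R3 -> R0=(0,0,0,3) R3=(0,0,0,3)
Op 8: merge R1<->R2 -> R1=(0,0,7,0) R2=(0,0,7,0)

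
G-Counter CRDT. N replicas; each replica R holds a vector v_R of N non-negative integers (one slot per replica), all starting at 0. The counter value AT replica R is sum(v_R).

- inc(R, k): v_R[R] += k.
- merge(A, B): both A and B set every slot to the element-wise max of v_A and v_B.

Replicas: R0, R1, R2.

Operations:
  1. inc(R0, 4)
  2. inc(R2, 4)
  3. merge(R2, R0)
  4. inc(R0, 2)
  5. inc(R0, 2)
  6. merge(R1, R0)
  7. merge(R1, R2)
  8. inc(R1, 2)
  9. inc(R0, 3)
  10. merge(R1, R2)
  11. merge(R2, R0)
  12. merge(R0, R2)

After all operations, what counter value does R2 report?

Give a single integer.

Answer: 17

Derivation:
Op 1: inc R0 by 4 -> R0=(4,0,0) value=4
Op 2: inc R2 by 4 -> R2=(0,0,4) value=4
Op 3: merge R2<->R0 -> R2=(4,0,4) R0=(4,0,4)
Op 4: inc R0 by 2 -> R0=(6,0,4) value=10
Op 5: inc R0 by 2 -> R0=(8,0,4) value=12
Op 6: merge R1<->R0 -> R1=(8,0,4) R0=(8,0,4)
Op 7: merge R1<->R2 -> R1=(8,0,4) R2=(8,0,4)
Op 8: inc R1 by 2 -> R1=(8,2,4) value=14
Op 9: inc R0 by 3 -> R0=(11,0,4) value=15
Op 10: merge R1<->R2 -> R1=(8,2,4) R2=(8,2,4)
Op 11: merge R2<->R0 -> R2=(11,2,4) R0=(11,2,4)
Op 12: merge R0<->R2 -> R0=(11,2,4) R2=(11,2,4)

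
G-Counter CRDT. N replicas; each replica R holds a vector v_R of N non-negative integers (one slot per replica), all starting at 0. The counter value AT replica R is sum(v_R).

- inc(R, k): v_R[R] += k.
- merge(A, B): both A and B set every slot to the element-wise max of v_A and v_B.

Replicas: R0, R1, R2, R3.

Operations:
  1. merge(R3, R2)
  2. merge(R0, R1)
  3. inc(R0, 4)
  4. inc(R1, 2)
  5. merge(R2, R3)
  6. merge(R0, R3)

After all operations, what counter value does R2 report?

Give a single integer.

Answer: 0

Derivation:
Op 1: merge R3<->R2 -> R3=(0,0,0,0) R2=(0,0,0,0)
Op 2: merge R0<->R1 -> R0=(0,0,0,0) R1=(0,0,0,0)
Op 3: inc R0 by 4 -> R0=(4,0,0,0) value=4
Op 4: inc R1 by 2 -> R1=(0,2,0,0) value=2
Op 5: merge R2<->R3 -> R2=(0,0,0,0) R3=(0,0,0,0)
Op 6: merge R0<->R3 -> R0=(4,0,0,0) R3=(4,0,0,0)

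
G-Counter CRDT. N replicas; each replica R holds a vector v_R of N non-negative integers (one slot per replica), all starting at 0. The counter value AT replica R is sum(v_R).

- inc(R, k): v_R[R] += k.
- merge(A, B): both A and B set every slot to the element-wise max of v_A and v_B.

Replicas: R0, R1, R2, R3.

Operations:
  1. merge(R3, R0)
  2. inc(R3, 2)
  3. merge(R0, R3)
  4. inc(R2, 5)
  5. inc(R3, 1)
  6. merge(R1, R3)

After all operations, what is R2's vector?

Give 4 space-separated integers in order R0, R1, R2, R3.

Answer: 0 0 5 0

Derivation:
Op 1: merge R3<->R0 -> R3=(0,0,0,0) R0=(0,0,0,0)
Op 2: inc R3 by 2 -> R3=(0,0,0,2) value=2
Op 3: merge R0<->R3 -> R0=(0,0,0,2) R3=(0,0,0,2)
Op 4: inc R2 by 5 -> R2=(0,0,5,0) value=5
Op 5: inc R3 by 1 -> R3=(0,0,0,3) value=3
Op 6: merge R1<->R3 -> R1=(0,0,0,3) R3=(0,0,0,3)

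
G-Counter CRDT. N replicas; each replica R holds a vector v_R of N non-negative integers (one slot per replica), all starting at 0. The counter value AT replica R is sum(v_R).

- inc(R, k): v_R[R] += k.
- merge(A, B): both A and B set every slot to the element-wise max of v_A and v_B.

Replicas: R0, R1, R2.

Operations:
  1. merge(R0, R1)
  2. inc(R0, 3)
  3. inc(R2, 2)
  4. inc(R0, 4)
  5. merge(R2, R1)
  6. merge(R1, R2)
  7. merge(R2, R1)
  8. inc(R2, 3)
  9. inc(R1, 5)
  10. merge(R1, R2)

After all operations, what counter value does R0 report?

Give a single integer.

Op 1: merge R0<->R1 -> R0=(0,0,0) R1=(0,0,0)
Op 2: inc R0 by 3 -> R0=(3,0,0) value=3
Op 3: inc R2 by 2 -> R2=(0,0,2) value=2
Op 4: inc R0 by 4 -> R0=(7,0,0) value=7
Op 5: merge R2<->R1 -> R2=(0,0,2) R1=(0,0,2)
Op 6: merge R1<->R2 -> R1=(0,0,2) R2=(0,0,2)
Op 7: merge R2<->R1 -> R2=(0,0,2) R1=(0,0,2)
Op 8: inc R2 by 3 -> R2=(0,0,5) value=5
Op 9: inc R1 by 5 -> R1=(0,5,2) value=7
Op 10: merge R1<->R2 -> R1=(0,5,5) R2=(0,5,5)

Answer: 7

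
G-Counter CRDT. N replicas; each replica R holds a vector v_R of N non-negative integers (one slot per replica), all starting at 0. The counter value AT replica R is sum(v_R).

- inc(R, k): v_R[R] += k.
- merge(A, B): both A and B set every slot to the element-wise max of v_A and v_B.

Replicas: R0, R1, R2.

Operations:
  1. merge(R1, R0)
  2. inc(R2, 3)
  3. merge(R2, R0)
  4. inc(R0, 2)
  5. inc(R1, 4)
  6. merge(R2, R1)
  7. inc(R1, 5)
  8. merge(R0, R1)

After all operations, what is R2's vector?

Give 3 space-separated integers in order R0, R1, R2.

Op 1: merge R1<->R0 -> R1=(0,0,0) R0=(0,0,0)
Op 2: inc R2 by 3 -> R2=(0,0,3) value=3
Op 3: merge R2<->R0 -> R2=(0,0,3) R0=(0,0,3)
Op 4: inc R0 by 2 -> R0=(2,0,3) value=5
Op 5: inc R1 by 4 -> R1=(0,4,0) value=4
Op 6: merge R2<->R1 -> R2=(0,4,3) R1=(0,4,3)
Op 7: inc R1 by 5 -> R1=(0,9,3) value=12
Op 8: merge R0<->R1 -> R0=(2,9,3) R1=(2,9,3)

Answer: 0 4 3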